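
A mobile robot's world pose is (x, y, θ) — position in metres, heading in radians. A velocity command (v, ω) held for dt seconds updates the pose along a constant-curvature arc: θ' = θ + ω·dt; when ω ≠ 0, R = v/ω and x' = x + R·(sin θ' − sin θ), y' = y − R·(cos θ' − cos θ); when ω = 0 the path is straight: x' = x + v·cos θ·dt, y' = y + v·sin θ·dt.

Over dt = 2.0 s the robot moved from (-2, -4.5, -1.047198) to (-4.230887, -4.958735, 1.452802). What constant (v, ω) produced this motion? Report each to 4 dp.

v = -1.5000, ω = 1.2500

Δθ = 1.452802 − -1.047198 = 2.500000
ω = Δθ/dt = 2.500000/2.0 = 1.2500
R = Δx/(sin θ' − sin θ) = -1.2000
v = R·ω = -1.2000·1.2500 = -1.5000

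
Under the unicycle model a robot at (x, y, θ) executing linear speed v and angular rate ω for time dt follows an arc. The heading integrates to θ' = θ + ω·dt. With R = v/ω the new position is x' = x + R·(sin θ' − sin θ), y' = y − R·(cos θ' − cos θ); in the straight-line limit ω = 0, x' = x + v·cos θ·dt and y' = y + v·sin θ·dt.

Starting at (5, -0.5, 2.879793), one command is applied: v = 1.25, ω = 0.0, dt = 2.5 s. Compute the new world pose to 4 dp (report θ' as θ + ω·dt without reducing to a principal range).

θ' = 2.8798 + 0.0·2.5 = 2.8798
ω = 0 → straight: x' = 5 + 1.25·cos(2.8798)·2.5 = 1.9815
y' = -0.5 + 1.25·sin(2.8798)·2.5 = 0.3088

(1.9815, 0.3088, 2.8798)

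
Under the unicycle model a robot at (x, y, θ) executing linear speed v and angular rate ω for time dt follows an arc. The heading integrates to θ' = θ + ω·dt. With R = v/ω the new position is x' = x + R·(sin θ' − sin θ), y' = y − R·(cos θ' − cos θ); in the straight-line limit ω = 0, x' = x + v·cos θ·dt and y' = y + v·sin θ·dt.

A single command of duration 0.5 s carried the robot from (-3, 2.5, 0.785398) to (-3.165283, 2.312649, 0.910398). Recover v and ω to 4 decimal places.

v = -0.5000, ω = 0.2500

Δθ = 0.910398 − 0.785398 = 0.125000
ω = Δθ/dt = 0.125000/0.5 = 0.2500
R = −Δy/(cos θ' − cos θ) = -2.0000
v = R·ω = -2.0000·0.2500 = -0.5000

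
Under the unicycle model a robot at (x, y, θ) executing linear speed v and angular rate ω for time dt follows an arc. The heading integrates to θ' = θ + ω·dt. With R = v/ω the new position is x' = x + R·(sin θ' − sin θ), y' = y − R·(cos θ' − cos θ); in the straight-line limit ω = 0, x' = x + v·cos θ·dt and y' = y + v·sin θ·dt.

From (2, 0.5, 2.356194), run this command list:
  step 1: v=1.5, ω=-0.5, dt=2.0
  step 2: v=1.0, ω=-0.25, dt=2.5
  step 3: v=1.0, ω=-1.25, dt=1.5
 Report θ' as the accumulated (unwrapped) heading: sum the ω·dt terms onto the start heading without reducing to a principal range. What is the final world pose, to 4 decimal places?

(3.6897, 5.1217, -1.1438)

step 1: θ'=1.3562 (R=-3.0000) → pose (1.1901, 3.2602, 1.3562)
step 2: θ'=0.7312 (R=-4.0000) → pose (2.4273, 5.3859, 0.7312)
step 3: θ'=-1.1438 (R=-0.8000) → pose (3.6897, 5.1217, -1.1438)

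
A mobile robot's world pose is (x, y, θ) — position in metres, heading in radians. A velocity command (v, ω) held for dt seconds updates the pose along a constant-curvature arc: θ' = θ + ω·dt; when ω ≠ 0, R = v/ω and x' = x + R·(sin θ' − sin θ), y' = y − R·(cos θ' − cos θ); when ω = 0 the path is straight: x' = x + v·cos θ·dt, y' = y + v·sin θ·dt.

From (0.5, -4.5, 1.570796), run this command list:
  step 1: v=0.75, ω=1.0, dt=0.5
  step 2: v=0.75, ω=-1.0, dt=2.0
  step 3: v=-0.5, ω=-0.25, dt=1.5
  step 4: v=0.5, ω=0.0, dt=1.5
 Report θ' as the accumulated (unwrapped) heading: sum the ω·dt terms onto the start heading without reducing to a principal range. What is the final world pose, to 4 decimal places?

(0.9883, -3.1706, -0.3042)

step 1: θ'=2.0708 (R=0.7500) → pose (0.4082, -4.1404, 2.0708)
step 2: θ'=0.0708 (R=-0.7500) → pose (1.0133, -3.0327, 0.0708)
step 3: θ'=-0.3042 (R=2.0000) → pose (0.2728, -2.9459, -0.3042)
step 4: θ'=-0.3042 (straight) → pose (0.9883, -3.1706, -0.3042)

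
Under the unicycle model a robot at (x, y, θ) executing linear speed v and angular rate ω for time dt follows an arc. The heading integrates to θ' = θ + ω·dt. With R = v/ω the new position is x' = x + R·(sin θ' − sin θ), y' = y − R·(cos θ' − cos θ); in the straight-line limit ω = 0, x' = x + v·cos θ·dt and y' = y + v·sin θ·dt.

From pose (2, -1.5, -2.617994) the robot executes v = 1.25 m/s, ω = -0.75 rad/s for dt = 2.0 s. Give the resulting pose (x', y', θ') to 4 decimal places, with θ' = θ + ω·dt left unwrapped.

(-0.2141, -0.9900, -4.1180)

θ' = -2.6180 + -0.75·2.0 = -4.1180
R = v/ω = 1.25/-0.75 = -1.6667
x' = 2 + -1.6667·(sin -4.1180 − sin -2.6180) = -0.2141
y' = -1.5 − -1.6667·(cos -4.1180 − cos -2.6180) = -0.9900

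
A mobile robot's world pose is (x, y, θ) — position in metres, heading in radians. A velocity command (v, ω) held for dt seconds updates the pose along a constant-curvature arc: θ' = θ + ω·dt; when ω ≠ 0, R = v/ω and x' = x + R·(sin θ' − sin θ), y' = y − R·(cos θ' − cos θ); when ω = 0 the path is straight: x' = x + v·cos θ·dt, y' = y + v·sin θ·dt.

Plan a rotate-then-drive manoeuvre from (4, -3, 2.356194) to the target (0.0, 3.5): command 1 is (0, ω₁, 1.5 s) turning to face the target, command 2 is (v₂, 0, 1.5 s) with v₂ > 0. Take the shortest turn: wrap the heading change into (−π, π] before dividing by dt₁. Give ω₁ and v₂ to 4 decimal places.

ω₁ = -0.1558, v₂ = 5.0881

heading to target = atan2(3.5−-3, 0−4) = 2.1225
Δθ = wrap(2.1225 − 2.3562) = -0.2337; ω₁ = Δθ/dt₁ = -0.1558
distance = √((0−4)² + (3.5−-3)²) = 7.6322; v₂ = distance/dt₂ = 5.0881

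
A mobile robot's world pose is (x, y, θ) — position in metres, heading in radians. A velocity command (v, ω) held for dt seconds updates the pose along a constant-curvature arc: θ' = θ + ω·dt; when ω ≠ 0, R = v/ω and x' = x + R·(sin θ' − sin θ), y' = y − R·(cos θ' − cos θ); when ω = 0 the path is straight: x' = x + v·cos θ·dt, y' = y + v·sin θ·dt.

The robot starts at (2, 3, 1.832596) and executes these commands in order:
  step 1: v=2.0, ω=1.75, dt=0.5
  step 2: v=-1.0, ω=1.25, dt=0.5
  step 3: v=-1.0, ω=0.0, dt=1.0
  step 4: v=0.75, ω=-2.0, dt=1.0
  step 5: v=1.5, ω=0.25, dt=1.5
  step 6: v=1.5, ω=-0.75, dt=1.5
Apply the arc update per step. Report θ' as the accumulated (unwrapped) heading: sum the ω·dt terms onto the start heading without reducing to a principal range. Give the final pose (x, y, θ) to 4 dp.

step 1: θ'=2.7076 (R=1.1429) → pose (1.3767, 3.7411, 2.7076)
step 2: θ'=3.3326 (R=-0.8000) → pose (1.8649, 3.6815, 3.3326)
step 3: θ'=3.3326 (straight) → pose (2.8467, 3.8713, 3.3326)
step 4: θ'=1.3326 (R=-0.3750) → pose (2.4111, 4.3280, 1.3326)
step 5: θ'=1.7076 (R=6.0000) → pose (2.5245, 6.5620, 1.7076)
step 6: θ'=0.5826 (R=-2.0000) → pose (3.4054, 8.5048, 0.5826)

(3.4054, 8.5048, 0.5826)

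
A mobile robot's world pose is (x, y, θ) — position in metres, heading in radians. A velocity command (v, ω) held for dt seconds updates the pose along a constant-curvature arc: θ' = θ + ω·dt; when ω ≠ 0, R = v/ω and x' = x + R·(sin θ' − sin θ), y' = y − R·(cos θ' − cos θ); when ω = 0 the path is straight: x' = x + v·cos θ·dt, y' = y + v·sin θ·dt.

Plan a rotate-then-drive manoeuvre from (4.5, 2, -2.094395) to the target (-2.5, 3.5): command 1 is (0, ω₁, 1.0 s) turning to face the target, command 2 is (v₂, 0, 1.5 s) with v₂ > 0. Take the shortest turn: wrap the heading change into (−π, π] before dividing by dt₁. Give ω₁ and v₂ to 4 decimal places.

ω₁ = -1.2583, v₂ = 4.7726

heading to target = atan2(3.5−2, -2.5−4.5) = 2.9305
Δθ = wrap(2.9305 − -2.0944) = -1.2583; ω₁ = Δθ/dt₁ = -1.2583
distance = √((-2.5−4.5)² + (3.5−2)²) = 7.1589; v₂ = distance/dt₂ = 4.7726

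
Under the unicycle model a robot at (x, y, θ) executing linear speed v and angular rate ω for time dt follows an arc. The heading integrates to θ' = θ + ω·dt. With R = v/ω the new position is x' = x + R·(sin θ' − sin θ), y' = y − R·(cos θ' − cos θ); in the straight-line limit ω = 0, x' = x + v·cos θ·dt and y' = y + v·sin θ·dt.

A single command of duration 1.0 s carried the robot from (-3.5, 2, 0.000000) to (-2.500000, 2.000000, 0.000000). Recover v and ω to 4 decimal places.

Δθ = 0.000000 − 0.000000 = 0.000000
ω = Δθ/dt = 0.000000/1.0 = 0.0000
ω = 0 → v = (Δx·cos θ + Δy·sin θ)/dt = 1.0000

v = 1.0000, ω = 0.0000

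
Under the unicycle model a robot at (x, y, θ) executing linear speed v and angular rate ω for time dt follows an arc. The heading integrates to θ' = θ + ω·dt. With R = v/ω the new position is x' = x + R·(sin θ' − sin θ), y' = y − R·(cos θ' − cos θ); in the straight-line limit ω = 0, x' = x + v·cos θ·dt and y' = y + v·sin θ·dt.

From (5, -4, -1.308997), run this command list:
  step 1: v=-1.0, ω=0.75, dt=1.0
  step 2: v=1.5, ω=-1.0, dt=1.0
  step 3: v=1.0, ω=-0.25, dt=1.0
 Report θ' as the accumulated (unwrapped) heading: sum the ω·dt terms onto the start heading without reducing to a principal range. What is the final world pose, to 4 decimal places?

(5.0109, -5.4597, -1.8090)

step 1: θ'=-0.5590 (R=-1.3333) → pose (4.4192, -3.2147, -0.5590)
step 2: θ'=-1.5590 (R=-1.5000) → pose (5.1236, -4.4687, -1.5590)
step 3: θ'=-1.8090 (R=-4.0000) → pose (5.0109, -5.4597, -1.8090)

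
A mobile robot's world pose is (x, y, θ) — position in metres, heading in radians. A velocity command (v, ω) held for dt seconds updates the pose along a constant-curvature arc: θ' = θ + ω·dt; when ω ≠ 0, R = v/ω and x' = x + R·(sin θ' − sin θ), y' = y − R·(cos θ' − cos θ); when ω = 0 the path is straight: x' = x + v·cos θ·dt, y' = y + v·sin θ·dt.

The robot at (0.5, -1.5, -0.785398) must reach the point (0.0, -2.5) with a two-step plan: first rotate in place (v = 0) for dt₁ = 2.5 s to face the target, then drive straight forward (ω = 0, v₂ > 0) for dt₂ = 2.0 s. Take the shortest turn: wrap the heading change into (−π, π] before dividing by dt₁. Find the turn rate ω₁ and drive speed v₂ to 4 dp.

heading to target = atan2(-2.5−-1.5, 0−0.5) = -2.0344
Δθ = wrap(-2.0344 − -0.7854) = -1.2490; ω₁ = Δθ/dt₁ = -0.4996
distance = √((0−0.5)² + (-2.5−-1.5)²) = 1.1180; v₂ = distance/dt₂ = 0.5590

ω₁ = -0.4996, v₂ = 0.5590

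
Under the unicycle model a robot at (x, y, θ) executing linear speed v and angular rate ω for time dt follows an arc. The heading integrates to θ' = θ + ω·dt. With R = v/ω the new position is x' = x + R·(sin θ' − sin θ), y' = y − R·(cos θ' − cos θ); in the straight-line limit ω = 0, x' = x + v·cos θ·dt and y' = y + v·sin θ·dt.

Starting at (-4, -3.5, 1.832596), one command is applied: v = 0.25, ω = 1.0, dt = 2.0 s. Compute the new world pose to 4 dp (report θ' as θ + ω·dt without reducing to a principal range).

(-4.4008, -3.3721, 3.8326)

θ' = 1.8326 + 1.0·2.0 = 3.8326
R = v/ω = 0.25/1.0 = 0.2500
x' = -4 + 0.2500·(sin 3.8326 − sin 1.8326) = -4.4008
y' = -3.5 − 0.2500·(cos 3.8326 − cos 1.8326) = -3.3721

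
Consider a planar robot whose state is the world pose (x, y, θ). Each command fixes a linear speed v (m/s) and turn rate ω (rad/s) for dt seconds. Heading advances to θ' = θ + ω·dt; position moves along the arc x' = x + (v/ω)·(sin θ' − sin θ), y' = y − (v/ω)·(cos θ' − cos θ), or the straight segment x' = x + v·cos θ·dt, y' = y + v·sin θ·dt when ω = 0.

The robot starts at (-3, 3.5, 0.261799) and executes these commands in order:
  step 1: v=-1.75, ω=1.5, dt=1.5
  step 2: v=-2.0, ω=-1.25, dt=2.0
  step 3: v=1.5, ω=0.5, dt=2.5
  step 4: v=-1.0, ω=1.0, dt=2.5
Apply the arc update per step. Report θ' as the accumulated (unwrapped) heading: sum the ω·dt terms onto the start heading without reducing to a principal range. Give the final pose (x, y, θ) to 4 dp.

(0.0477, -0.4931, 3.7618)

step 1: θ'=2.5118 (R=-1.1667) → pose (-3.3852, 1.4302, 2.5118)
step 2: θ'=0.0118 (R=1.6000) → pose (-4.3087, -1.4627, 0.0118)
step 3: θ'=1.2618 (R=3.0000) → pose (-1.4862, 0.6248, 1.2618)
step 4: θ'=3.7618 (R=-1.0000) → pose (0.0477, -0.4931, 3.7618)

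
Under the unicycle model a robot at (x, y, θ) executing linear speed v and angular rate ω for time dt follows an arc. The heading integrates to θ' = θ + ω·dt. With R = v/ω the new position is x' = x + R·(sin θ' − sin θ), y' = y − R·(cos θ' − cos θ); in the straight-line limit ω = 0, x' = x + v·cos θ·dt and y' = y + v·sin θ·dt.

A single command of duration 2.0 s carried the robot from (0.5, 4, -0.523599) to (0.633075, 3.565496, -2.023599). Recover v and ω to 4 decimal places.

v = 0.2500, ω = -0.7500

Δθ = -2.023599 − -0.523599 = -1.500000
ω = Δθ/dt = -1.500000/2.0 = -0.7500
R = −Δy/(cos θ' − cos θ) = -0.3333
v = R·ω = -0.3333·-0.7500 = 0.2500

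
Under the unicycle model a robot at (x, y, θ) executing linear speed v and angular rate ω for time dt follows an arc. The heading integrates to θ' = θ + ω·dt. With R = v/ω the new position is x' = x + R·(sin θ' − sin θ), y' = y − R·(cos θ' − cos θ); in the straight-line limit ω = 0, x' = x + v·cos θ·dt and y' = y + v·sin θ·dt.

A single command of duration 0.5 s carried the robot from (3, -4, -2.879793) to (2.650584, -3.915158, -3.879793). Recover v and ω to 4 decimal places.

Δθ = -3.879793 − -2.879793 = -1.000000
ω = Δθ/dt = -1.000000/0.5 = -2.0000
R = Δx/(sin θ' − sin θ) = -0.3750
v = R·ω = -0.3750·-2.0000 = 0.7500

v = 0.7500, ω = -2.0000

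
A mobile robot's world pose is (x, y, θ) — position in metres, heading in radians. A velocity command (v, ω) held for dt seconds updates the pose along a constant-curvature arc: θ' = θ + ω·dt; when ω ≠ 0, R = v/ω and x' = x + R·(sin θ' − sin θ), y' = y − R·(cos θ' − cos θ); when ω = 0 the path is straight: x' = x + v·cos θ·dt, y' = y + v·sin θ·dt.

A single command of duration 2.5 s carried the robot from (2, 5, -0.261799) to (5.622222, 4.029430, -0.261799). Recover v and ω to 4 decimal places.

v = 1.5000, ω = 0.0000

Δθ = -0.261799 − -0.261799 = 0.000000
ω = Δθ/dt = 0.000000/2.5 = 0.0000
ω = 0 → v = (Δx·cos θ + Δy·sin θ)/dt = 1.5000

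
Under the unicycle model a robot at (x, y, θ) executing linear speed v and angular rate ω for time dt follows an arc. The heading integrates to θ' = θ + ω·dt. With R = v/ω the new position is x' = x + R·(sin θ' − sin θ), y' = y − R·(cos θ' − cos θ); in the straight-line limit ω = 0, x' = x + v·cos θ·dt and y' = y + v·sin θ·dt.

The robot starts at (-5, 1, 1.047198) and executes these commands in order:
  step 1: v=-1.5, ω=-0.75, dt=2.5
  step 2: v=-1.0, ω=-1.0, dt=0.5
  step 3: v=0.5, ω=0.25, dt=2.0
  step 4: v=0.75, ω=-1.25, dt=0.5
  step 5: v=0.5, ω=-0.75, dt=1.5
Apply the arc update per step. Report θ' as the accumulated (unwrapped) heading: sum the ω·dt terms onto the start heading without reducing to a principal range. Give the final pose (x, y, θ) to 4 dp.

(-8.1226, -0.7661, -2.5778)

step 1: θ'=-0.8278 (R=2.0000) → pose (-8.2049, 0.6470, -0.8278)
step 2: θ'=-1.3278 (R=1.0000) → pose (-8.4391, 1.0829, -1.3278)
step 3: θ'=-0.8278 (R=2.0000) → pose (-7.9708, 0.2111, -0.8278)
step 4: θ'=-1.4528 (R=-0.6000) → pose (-7.8168, -0.1241, -1.4528)
step 5: θ'=-2.5778 (R=-0.6667) → pose (-8.1226, -0.7661, -2.5778)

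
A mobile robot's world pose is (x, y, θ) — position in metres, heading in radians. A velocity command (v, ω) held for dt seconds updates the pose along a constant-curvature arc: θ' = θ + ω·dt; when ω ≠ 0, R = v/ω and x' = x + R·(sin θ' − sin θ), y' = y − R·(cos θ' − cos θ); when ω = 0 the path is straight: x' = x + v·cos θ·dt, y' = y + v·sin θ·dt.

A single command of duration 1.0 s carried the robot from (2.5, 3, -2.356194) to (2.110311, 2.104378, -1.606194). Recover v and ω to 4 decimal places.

Δθ = -1.606194 − -2.356194 = 0.750000
ω = Δθ/dt = 0.750000/1.0 = 0.7500
R = −Δy/(cos θ' − cos θ) = 1.3333
v = R·ω = 1.3333·0.7500 = 1.0000

v = 1.0000, ω = 0.7500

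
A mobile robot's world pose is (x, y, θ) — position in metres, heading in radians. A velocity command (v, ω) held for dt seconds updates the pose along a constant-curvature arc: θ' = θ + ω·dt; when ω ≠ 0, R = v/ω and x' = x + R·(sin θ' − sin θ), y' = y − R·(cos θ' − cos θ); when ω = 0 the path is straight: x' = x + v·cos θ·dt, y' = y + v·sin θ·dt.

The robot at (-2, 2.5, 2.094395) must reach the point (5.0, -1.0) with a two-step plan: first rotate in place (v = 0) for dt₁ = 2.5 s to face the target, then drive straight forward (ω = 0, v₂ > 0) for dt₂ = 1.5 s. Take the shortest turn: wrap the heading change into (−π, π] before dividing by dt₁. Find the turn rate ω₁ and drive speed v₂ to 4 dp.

ω₁ = -1.0232, v₂ = 5.2175

heading to target = atan2(-1−2.5, 5−-2) = -0.4636
Δθ = wrap(-0.4636 − 2.0944) = -2.5580; ω₁ = Δθ/dt₁ = -1.0232
distance = √((5−-2)² + (-1−2.5)²) = 7.8262; v₂ = distance/dt₂ = 5.2175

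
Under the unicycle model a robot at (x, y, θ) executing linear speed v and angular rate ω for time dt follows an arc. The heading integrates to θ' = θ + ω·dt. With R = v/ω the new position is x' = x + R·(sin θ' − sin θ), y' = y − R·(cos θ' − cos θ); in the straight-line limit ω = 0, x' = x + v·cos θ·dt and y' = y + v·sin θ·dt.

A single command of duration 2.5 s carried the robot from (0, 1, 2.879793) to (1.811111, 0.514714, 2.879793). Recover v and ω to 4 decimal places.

v = -0.7500, ω = 0.0000

Δθ = 2.879793 − 2.879793 = 0.000000
ω = Δθ/dt = 0.000000/2.5 = 0.0000
ω = 0 → v = (Δx·cos θ + Δy·sin θ)/dt = -0.7500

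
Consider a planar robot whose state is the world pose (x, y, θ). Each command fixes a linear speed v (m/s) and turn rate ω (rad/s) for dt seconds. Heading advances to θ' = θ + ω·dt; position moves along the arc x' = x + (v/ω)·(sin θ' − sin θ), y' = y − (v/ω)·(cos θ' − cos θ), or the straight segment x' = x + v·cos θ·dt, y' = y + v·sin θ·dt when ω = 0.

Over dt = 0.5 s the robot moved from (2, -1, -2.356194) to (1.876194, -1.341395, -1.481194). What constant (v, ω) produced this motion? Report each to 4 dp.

Δθ = -1.481194 − -2.356194 = 0.875000
ω = Δθ/dt = 0.875000/0.5 = 1.7500
R = −Δy/(cos θ' − cos θ) = 0.4286
v = R·ω = 0.4286·1.7500 = 0.7500

v = 0.7500, ω = 1.7500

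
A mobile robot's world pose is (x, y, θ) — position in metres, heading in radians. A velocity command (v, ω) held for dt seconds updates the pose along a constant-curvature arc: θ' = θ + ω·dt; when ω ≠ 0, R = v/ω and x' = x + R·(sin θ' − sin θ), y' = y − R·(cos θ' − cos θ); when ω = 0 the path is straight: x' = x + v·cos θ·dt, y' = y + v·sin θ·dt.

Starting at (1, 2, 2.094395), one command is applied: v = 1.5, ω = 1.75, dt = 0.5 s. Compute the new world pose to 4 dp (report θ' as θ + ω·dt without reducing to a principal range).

θ' = 2.0944 + 1.75·0.5 = 2.9694
R = v/ω = 1.5/1.75 = 0.8571
x' = 1 + 0.8571·(sin 2.9694 − sin 2.0944) = 0.4046
y' = 2 − 0.8571·(cos 2.9694 − cos 2.0944) = 2.4159

(0.4046, 2.4159, 2.9694)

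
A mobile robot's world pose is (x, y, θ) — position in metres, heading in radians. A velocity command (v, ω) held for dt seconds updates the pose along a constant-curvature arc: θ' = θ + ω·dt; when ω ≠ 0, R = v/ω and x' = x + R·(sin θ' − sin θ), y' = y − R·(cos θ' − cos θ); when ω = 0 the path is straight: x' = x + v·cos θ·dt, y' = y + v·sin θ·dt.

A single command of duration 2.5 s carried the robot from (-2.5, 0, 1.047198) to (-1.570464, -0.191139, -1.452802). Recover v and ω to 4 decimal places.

v = 0.5000, ω = -1.0000

Δθ = -1.452802 − 1.047198 = -2.500000
ω = Δθ/dt = -2.500000/2.5 = -1.0000
R = Δx/(sin θ' − sin θ) = -0.5000
v = R·ω = -0.5000·-1.0000 = 0.5000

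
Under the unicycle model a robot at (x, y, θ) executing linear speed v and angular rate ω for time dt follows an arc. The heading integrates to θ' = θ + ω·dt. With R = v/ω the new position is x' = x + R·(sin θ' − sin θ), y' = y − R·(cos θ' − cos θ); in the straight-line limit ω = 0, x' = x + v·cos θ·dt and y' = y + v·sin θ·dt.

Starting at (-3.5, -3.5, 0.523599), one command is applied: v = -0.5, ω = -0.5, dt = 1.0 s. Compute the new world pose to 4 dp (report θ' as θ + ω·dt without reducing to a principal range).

θ' = 0.5236 + -0.5·1.0 = 0.0236
R = v/ω = -0.5/-0.5 = 1.0000
x' = -3.5 + 1.0000·(sin 0.0236 − sin 0.5236) = -3.9764
y' = -3.5 − 1.0000·(cos 0.0236 − cos 0.5236) = -3.6337

(-3.9764, -3.6337, 0.0236)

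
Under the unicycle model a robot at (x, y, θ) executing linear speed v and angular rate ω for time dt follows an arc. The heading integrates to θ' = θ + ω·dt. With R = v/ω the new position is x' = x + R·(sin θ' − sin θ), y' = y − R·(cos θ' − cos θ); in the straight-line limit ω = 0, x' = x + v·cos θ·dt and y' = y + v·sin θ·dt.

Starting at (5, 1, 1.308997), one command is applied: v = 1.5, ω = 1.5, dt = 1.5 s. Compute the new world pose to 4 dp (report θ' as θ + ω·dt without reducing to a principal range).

(3.6287, 2.1730, 3.5590)

θ' = 1.3090 + 1.5·1.5 = 3.5590
R = v/ω = 1.5/1.5 = 1.0000
x' = 5 + 1.0000·(sin 3.5590 − sin 1.3090) = 3.6287
y' = 1 − 1.0000·(cos 3.5590 − cos 1.3090) = 2.1730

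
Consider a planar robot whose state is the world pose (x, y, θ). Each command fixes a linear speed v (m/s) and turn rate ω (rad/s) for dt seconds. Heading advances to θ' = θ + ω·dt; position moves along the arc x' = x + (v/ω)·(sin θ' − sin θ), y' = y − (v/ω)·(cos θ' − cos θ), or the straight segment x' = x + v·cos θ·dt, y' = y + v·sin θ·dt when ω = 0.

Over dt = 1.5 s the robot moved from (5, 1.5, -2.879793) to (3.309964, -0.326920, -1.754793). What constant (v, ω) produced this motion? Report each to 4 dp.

v = 1.7500, ω = 0.7500

Δθ = -1.754793 − -2.879793 = 1.125000
ω = Δθ/dt = 1.125000/1.5 = 0.7500
R = −Δy/(cos θ' − cos θ) = 2.3333
v = R·ω = 2.3333·0.7500 = 1.7500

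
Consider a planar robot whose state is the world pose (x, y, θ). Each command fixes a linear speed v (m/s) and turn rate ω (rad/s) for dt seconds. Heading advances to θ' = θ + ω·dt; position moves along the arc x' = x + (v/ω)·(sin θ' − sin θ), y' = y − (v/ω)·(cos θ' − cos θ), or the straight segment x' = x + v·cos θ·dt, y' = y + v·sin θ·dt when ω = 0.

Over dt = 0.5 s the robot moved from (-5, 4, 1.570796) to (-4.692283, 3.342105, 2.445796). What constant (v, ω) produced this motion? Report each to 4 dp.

Δθ = 2.445796 − 1.570796 = 0.875000
ω = Δθ/dt = 0.875000/0.5 = 1.7500
R = −Δy/(cos θ' − cos θ) = -0.8571
v = R·ω = -0.8571·1.7500 = -1.5000

v = -1.5000, ω = 1.7500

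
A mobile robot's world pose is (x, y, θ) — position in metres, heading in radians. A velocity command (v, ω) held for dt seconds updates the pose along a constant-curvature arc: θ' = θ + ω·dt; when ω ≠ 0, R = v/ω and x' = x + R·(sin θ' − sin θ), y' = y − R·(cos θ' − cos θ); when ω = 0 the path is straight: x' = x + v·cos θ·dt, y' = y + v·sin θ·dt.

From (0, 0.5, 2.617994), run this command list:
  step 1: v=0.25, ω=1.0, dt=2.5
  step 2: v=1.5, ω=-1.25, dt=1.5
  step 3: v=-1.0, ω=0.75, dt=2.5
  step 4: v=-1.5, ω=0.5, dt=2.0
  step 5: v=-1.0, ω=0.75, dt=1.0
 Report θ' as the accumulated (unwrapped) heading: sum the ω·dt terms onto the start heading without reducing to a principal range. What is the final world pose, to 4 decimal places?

step 1: θ'=5.1180 (R=0.2500) → pose (-0.3547, 0.1848, 5.1180)
step 2: θ'=3.2430 (R=-1.2000) → pose (-1.3359, -1.4825, 3.2430)
step 3: θ'=5.1180 (R=-1.3333) → pose (-0.2457, 0.3701, 5.1180)
step 4: θ'=6.1180 (R=-3.0000) → pose (-2.5090, 2.1455, 6.1180)
step 5: θ'=6.8680 (R=-1.3333) → pose (-3.4643, 1.9421, 6.8680)

(-3.4643, 1.9421, 6.8680)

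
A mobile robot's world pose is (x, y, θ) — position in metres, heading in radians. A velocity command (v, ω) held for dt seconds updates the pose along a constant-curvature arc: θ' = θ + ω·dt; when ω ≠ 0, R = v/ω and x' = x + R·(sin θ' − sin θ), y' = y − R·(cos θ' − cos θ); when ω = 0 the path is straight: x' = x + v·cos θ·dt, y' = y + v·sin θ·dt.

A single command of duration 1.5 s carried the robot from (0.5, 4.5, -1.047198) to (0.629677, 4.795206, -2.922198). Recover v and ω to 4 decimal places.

Δθ = -2.922198 − -1.047198 = -1.875000
ω = Δθ/dt = -1.875000/1.5 = -1.2500
R = −Δy/(cos θ' − cos θ) = 0.2000
v = R·ω = 0.2000·-1.2500 = -0.2500

v = -0.2500, ω = -1.2500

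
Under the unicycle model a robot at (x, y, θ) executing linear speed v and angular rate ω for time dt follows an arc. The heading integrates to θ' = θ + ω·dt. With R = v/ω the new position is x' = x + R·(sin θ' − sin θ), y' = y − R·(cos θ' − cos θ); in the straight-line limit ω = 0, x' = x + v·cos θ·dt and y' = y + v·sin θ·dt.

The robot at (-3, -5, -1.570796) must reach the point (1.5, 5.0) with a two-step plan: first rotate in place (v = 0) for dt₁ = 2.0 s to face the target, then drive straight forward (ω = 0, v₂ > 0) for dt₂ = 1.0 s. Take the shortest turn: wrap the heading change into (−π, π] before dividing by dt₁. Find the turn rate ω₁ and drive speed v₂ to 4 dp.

heading to target = atan2(5−-5, 1.5−-3) = 1.1479
Δθ = wrap(1.1479 − -1.5708) = 2.7187; ω₁ = Δθ/dt₁ = 1.3594
distance = √((1.5−-3)² + (5−-5)²) = 10.9659; v₂ = distance/dt₂ = 10.9659

ω₁ = 1.3594, v₂ = 10.9659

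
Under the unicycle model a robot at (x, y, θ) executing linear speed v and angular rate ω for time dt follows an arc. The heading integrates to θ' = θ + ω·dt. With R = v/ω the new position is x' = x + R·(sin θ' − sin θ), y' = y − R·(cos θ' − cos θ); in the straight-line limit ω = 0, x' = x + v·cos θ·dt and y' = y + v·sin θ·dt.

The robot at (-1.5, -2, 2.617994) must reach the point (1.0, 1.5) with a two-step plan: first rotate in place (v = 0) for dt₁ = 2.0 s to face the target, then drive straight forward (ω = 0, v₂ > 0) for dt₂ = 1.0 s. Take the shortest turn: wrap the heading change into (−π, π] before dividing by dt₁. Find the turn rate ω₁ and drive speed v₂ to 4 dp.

heading to target = atan2(1.5−-2, 1−-1.5) = 0.9505
Δθ = wrap(0.9505 − 2.6180) = -1.6674; ω₁ = Δθ/dt₁ = -0.8337
distance = √((1−-1.5)² + (1.5−-2)²) = 4.3012; v₂ = distance/dt₂ = 4.3012

ω₁ = -0.8337, v₂ = 4.3012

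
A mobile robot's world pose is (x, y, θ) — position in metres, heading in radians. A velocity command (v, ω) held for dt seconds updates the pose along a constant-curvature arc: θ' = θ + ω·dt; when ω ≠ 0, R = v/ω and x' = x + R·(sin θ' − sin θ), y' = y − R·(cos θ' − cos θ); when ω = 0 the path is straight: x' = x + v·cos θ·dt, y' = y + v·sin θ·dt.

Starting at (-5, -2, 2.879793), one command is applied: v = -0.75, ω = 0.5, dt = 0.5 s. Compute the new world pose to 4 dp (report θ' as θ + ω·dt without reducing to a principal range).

(-4.6295, -2.0510, 3.1298)

θ' = 2.8798 + 0.5·0.5 = 3.1298
R = v/ω = -0.75/0.5 = -1.5000
x' = -5 + -1.5000·(sin 3.1298 − sin 2.8798) = -4.6295
y' = -2 − -1.5000·(cos 3.1298 − cos 2.8798) = -2.0510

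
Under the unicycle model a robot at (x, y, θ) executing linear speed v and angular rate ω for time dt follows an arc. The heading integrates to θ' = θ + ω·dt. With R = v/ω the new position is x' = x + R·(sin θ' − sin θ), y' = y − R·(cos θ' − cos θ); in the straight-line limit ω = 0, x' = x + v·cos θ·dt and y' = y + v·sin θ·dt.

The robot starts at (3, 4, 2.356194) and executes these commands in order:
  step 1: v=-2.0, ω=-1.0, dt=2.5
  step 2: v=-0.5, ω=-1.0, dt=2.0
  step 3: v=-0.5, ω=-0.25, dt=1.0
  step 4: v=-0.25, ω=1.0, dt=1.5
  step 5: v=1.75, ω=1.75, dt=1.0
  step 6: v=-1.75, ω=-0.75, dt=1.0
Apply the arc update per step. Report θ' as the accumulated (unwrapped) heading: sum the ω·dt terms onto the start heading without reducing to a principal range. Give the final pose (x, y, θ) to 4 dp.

step 1: θ'=-0.1438 (R=2.0000) → pose (1.2992, 0.6064, -0.1438)
step 2: θ'=-2.1438 (R=0.5000) → pose (0.9507, 1.3724, -2.1438)
step 3: θ'=-2.3938 (R=2.0000) → pose (1.2712, 1.7544, -2.3938)
step 4: θ'=-0.8938 (R=-0.2500) → pose (1.2961, 2.0943, -0.8938)
step 5: θ'=0.8562 (R=1.0000) → pose (2.8309, 2.0655, 0.8562)
step 6: θ'=0.1062 (R=2.3333) → pose (1.3157, 1.2743, 0.1062)

(1.3157, 1.2743, 0.1062)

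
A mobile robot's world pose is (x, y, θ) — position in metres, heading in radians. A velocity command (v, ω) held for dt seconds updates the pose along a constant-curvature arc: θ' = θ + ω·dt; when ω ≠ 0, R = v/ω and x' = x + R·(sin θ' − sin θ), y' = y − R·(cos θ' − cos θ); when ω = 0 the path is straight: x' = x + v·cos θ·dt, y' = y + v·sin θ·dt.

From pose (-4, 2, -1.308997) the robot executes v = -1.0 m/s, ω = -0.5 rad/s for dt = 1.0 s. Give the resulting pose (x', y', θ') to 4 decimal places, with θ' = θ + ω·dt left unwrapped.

(-4.0117, 2.9895, -1.8090)

θ' = -1.3090 + -0.5·1.0 = -1.8090
R = v/ω = -1.0/-0.5 = 2.0000
x' = -4 + 2.0000·(sin -1.8090 − sin -1.3090) = -4.0117
y' = 2 − 2.0000·(cos -1.8090 − cos -1.3090) = 2.9895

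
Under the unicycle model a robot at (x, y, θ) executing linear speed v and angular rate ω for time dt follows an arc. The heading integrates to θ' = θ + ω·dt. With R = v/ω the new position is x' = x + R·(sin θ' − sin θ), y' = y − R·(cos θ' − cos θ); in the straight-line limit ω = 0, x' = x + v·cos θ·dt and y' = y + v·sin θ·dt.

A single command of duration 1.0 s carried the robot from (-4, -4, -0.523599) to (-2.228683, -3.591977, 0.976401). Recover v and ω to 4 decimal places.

Δθ = 0.976401 − -0.523599 = 1.500000
ω = Δθ/dt = 1.500000/1.0 = 1.5000
R = Δx/(sin θ' − sin θ) = 1.3333
v = R·ω = 1.3333·1.5000 = 2.0000

v = 2.0000, ω = 1.5000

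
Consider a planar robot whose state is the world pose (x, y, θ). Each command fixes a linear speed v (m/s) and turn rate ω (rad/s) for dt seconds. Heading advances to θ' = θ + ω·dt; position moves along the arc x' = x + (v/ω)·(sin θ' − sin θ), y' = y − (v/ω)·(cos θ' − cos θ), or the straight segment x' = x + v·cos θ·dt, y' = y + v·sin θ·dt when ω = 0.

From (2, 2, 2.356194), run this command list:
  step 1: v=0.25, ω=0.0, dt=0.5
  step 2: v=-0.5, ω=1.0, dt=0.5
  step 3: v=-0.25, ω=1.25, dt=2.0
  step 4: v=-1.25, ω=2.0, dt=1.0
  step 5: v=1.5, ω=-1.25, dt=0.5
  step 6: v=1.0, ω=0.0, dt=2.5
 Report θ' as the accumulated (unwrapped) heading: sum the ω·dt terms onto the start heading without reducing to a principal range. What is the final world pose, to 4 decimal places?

step 1: θ'=2.3562 (straight) → pose (1.9116, 2.0884, 2.3562)
step 2: θ'=2.8562 (R=-0.5000) → pose (2.1244, 1.9622, 2.8562)
step 3: θ'=5.3562 (R=-0.2000) → pose (2.3407, 2.2741, 5.3562)
step 4: θ'=7.3562 (R=-0.6250) → pose (1.2916, 2.1974, 7.3562)
step 5: θ'=6.7312 (R=-1.2000) → pose (1.8262, 2.7060, 6.7312)
step 6: θ'=6.7312 (straight) → pose (4.0795, 3.7889, 6.7312)

(4.0795, 3.7889, 6.7312)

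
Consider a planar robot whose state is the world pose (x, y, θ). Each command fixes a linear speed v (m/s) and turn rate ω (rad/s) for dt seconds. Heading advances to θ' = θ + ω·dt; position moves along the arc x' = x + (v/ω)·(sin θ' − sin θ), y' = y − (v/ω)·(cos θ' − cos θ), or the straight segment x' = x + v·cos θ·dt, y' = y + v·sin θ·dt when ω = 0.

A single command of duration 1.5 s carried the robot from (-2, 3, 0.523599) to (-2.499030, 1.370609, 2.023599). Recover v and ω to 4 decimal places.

v = -1.2500, ω = 1.0000

Δθ = 2.023599 − 0.523599 = 1.500000
ω = Δθ/dt = 1.500000/1.5 = 1.0000
R = −Δy/(cos θ' − cos θ) = -1.2500
v = R·ω = -1.2500·1.0000 = -1.2500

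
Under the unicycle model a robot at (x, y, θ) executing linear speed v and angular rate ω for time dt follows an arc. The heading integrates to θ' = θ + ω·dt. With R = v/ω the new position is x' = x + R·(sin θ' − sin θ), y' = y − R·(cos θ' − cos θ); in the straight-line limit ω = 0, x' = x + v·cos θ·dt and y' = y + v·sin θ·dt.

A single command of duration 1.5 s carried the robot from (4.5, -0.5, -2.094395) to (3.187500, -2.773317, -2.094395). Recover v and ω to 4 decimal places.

Δθ = -2.094395 − -2.094395 = 0.000000
ω = Δθ/dt = 0.000000/1.5 = 0.0000
ω = 0 → v = (Δx·cos θ + Δy·sin θ)/dt = 1.7500

v = 1.7500, ω = 0.0000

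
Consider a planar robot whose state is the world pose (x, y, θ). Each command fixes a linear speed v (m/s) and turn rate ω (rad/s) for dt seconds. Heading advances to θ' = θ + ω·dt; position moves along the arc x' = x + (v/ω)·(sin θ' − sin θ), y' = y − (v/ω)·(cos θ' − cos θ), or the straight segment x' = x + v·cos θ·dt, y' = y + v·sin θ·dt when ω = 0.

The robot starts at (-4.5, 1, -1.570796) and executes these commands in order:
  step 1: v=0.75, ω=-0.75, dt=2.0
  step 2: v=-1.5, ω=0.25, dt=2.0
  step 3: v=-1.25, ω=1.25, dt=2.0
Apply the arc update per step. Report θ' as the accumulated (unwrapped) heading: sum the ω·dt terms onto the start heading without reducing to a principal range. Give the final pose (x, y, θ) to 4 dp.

(-3.0814, 2.7776, -0.0708)

step 1: θ'=-3.0708 (R=-1.0000) → pose (-5.4293, 0.0025, -3.0708)
step 2: θ'=-2.5708 (R=-6.0000) → pose (-2.6119, 0.9386, -2.5708)
step 3: θ'=-0.0708 (R=-1.0000) → pose (-3.0814, 2.7776, -0.0708)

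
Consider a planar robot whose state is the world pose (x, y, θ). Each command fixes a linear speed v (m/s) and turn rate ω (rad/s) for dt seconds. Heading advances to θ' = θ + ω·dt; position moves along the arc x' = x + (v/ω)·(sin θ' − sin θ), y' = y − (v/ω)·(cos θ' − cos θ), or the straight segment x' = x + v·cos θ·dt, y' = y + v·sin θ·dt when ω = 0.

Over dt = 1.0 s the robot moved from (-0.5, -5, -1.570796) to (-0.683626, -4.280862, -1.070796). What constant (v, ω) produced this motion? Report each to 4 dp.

Δθ = -1.070796 − -1.570796 = 0.500000
ω = Δθ/dt = 0.500000/1.0 = 0.5000
R = −Δy/(cos θ' − cos θ) = -1.5000
v = R·ω = -1.5000·0.5000 = -0.7500

v = -0.7500, ω = 0.5000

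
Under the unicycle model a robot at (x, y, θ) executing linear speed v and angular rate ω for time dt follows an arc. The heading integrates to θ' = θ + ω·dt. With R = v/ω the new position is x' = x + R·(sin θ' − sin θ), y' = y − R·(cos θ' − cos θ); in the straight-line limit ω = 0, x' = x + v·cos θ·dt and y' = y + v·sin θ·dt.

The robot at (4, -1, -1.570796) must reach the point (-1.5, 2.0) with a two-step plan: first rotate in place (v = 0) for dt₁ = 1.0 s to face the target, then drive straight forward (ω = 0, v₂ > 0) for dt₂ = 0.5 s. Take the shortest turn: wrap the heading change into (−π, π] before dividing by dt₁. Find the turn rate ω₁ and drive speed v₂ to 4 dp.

ω₁ = -2.0701, v₂ = 12.5300

heading to target = atan2(2−-1, -1.5−4) = 2.6422
Δθ = wrap(2.6422 − -1.5708) = -2.0701; ω₁ = Δθ/dt₁ = -2.0701
distance = √((-1.5−4)² + (2−-1)²) = 6.2650; v₂ = distance/dt₂ = 12.5300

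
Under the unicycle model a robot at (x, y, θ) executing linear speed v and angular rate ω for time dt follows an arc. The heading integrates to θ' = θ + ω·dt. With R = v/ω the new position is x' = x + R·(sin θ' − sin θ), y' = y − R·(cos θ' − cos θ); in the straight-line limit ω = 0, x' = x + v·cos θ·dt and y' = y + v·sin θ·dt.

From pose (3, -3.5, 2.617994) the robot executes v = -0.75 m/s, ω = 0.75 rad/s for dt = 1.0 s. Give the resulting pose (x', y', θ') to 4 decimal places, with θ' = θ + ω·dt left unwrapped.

θ' = 2.6180 + 0.75·1.0 = 3.3680
R = v/ω = -0.75/0.75 = -1.0000
x' = 3 + -1.0000·(sin 3.3680 − sin 2.6180) = 3.7245
y' = -3.5 − -1.0000·(cos 3.3680 − cos 2.6180) = -3.6085

(3.7245, -3.6085, 3.3680)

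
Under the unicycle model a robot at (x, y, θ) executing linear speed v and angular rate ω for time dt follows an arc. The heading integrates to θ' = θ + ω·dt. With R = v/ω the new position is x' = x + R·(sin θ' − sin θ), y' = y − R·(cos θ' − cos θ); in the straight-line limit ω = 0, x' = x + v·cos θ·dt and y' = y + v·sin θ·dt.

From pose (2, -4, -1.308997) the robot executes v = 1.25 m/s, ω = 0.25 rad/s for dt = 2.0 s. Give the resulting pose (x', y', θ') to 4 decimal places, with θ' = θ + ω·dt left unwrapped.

(3.2117, -6.1570, -0.8090)

θ' = -1.3090 + 0.25·2.0 = -0.8090
R = v/ω = 1.25/0.25 = 5.0000
x' = 2 + 5.0000·(sin -0.8090 − sin -1.3090) = 3.2117
y' = -4 − 5.0000·(cos -0.8090 − cos -1.3090) = -6.1570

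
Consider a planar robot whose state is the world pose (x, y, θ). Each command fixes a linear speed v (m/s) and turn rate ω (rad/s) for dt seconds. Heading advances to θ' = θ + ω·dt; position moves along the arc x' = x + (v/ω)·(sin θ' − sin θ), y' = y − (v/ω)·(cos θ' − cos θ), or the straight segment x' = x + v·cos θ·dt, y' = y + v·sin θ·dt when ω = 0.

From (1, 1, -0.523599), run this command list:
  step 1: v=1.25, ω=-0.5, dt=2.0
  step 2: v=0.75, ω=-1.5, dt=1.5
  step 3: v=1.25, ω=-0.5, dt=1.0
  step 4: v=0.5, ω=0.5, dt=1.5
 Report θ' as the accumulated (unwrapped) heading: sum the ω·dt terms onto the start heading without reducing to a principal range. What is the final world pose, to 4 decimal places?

step 1: θ'=-1.5236 (R=-2.5000) → pose (2.2472, -1.0471, -1.5236)
step 2: θ'=-3.7736 (R=-0.5000) → pose (1.4524, -1.4741, -3.7736)
step 3: θ'=-4.2736 (R=-2.5000) → pose (0.6661, -0.5191, -4.2736)
step 4: θ'=-3.5236 (R=1.0000) → pose (0.1337, -0.0161, -3.5236)

(0.1337, -0.0161, -3.5236)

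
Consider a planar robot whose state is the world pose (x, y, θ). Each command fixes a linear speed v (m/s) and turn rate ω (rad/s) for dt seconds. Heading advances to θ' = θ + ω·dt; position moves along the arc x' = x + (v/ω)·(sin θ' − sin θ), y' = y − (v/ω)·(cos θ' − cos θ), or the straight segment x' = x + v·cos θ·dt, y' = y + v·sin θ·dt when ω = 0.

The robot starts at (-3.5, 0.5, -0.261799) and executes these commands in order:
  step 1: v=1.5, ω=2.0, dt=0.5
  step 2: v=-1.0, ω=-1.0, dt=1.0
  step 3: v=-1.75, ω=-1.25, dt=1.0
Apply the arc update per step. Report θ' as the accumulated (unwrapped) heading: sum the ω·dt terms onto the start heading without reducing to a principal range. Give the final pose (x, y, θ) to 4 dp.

step 1: θ'=0.7382 (R=0.7500) → pose (-2.8012, 0.6697, 0.7382)
step 2: θ'=-0.2618 (R=1.0000) → pose (-3.7329, 0.4434, -0.2618)
step 3: θ'=-1.5118 (R=1.4000) → pose (-4.7682, 1.7132, -1.5118)

(-4.7682, 1.7132, -1.5118)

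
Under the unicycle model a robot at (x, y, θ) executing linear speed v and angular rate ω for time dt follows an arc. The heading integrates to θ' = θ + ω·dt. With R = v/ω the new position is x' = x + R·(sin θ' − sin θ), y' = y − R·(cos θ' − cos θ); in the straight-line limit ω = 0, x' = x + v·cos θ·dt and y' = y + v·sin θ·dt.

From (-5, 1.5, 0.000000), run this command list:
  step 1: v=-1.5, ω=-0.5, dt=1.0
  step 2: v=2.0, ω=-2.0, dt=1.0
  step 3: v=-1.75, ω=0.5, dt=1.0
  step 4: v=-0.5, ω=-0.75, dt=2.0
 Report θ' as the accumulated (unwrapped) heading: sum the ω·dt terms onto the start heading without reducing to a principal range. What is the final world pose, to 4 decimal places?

(-4.3913, 1.8829, -3.5000)

step 1: θ'=-0.5000 (R=3.0000) → pose (-6.4383, 1.8673, -0.5000)
step 2: θ'=-2.5000 (R=-1.0000) → pose (-6.3192, 0.1885, -2.5000)
step 3: θ'=-2.0000 (R=-3.5000) → pose (-5.2313, 1.5360, -2.0000)
step 4: θ'=-3.5000 (R=0.6667) → pose (-4.3913, 1.8829, -3.5000)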